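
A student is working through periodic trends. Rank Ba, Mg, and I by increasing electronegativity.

Ba < Mg < I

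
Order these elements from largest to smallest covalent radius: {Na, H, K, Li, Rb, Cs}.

H is in period 1, group 1; Li is in period 2, group 1; Na is in period 3, group 1; K is in period 4, group 1; Rb is in period 5, group 1; Cs is in period 6, group 1.
Radius decreases left→right (rising Z_eff, same n) and increases top→bottom (higher n).
All are in group 1, so atomic radius increases down the group.
So from largest to smallest: Cs > Rb > K > Na > Li > H.

Cs, Rb, K, Na, Li, H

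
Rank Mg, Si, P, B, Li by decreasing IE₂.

After 1 electron has been removed, what remains? Mg⁺ still has 1 valence electron; Si⁺ still has 3 valence electrons; P⁺ still has 4 valence electrons; B⁺ still has 2 valence electrons; Li⁺ is the bare [He] core.
Core electrons are held far more tightly than valence electrons, so Li tops the IE_2 order.
Valence configurations: Mg⁺ [Ne]3s¹, Si⁺ [Ne]3s²3p¹, P⁺ [Ne]3s²3p², B⁺ [He]2s².
Approximate IE_2 values (kJ/mol): Mg 1451, Si 1577, P 1907, B 2427, Li 7298.
So the second ionization energies run Mg < Si < P < B < Li.

Li > B > P > Si > Mg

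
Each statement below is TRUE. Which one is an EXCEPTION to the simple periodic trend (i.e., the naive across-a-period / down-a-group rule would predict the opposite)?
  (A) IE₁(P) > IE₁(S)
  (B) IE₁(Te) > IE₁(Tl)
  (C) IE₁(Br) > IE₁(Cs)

The general trend: first ionization energy increases across a period and decreases down a group.
(A) P (period 3, group 15) vs S (period 3, group 16): the stated order contradicts the simple trend.
(B) Te (period 5, group 16) vs Tl (period 6, group 13): the stated order agrees with the simple trend.
(C) Br (period 4, group 17) vs Cs (period 6, group 1): the stated order agrees with the simple trend.
The exception is (A): S (3p⁴) ionizes more easily than half-filled P (3p³) because the paired 3p electron in S is pushed out by e⁻–e⁻ repulsion.

(A)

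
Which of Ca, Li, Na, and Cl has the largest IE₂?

Consider each +1 ion: Ca⁺ still has 1 valence electron; Li⁺ is the bare [He] core; Na⁺ is the bare [Ne] core; Cl⁺ still has 6 valence electrons.
Breaking into a closed-shell core is much more expensive than removing a leftover valence electron — Na and Li have the largest IE_2 here.
Valence configurations: Ca⁺ [Ar]4s¹, Cl⁺ [Ne]3s²3p⁴.
Approximate IE_2 values (kJ/mol): Ca 1145, Li 7298, Na 4562, Cl 2298.
So the second ionization energies run Ca < Cl < Na < Li.

Li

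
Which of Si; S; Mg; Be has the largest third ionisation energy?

The third ionization energy removes an electron from the +2 ion. For each element: Si²⁺ still has 2 valence electrons; S²⁺ still has 4 valence electrons; Mg²⁺ is the bare [Ne] core; Be²⁺ is the bare [He] core.
Core electrons are held far more tightly than valence electrons, so Mg and Be top the IE_3 order.
Valence configurations: Si²⁺ [Ne]3s², S²⁺ [Ne]3s²3p².
Approximate IE_3 values (kJ/mol): Si 3232, S 3357, Mg 7733, Be 14849.
So the third ionization energies run Si < S < Mg < Be.

Be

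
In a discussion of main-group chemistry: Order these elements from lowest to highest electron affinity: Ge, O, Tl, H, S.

Tl < H < Ge < O < S

H is in period 1, group 1; O is in period 2, group 16; S is in period 3, group 16; Ge is in period 4, group 14; Tl is in period 6, group 13.
Adding an electron releases more energy for atoms nearer the top right (short of the noble gases).
These span different periods and groups, so the two trends combine.
H > Tl: period and group pull opposite ways; the down-group shift dominates (73 vs 19 kJ/mol).
Ge > H: period and group pull opposite ways; the across-period shift dominates (119 vs 73 kJ/mol).
O > Ge: both effects reinforce here, so O is clearly the higher of the two.
S > O: this pair runs against the simple trend — see the exception note.
Note the exception: S has a higher electron affinity than O, contrary to the simple trend — the compact 2p subshell of O repels the added electron more than S's larger 3p does.
Approximate values (kJ/mol): H 73, O 141, S 200, Ge 119, Tl 19.
So from lowest to highest: Tl < H < Ge < O < S.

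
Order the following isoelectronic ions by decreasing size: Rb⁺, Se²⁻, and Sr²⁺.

All of these have 36 electrons, so size is governed by nuclear charge alone: the more protons, the stronger the pull on the same electron cloud, and the smaller the ion.
Nuclear charges: Sr²⁺ (Z=38), Rb⁺ (Z=37), Se²⁻ (Z=34).
Largest to smallest: Se²⁻ > Rb⁺ > Sr²⁺.

Se²⁻ > Rb⁺ > Sr²⁺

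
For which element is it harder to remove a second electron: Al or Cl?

Cl

Consider each +1 ion: Al⁺ still has 2 valence electrons; Cl⁺ still has 6 valence electrons.
All are still removing valence electrons, so compare the +1 ions as you would atoms: IE_2 generally rises across a period (higher Z_eff) and falls down a group (larger shell), subject to the usual subshell exceptions.
Valence configurations: Al⁺ [Ne]3s², Cl⁺ [Ne]3s²3p⁴.
The numbers (kJ/mol): Al 1817, Cl 2298.
So the second ionization energies run Al < Cl.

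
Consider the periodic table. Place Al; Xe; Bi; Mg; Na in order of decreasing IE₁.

Na is in period 3, group 1; Mg is in period 3, group 2; Al is in period 3, group 13; Xe is in period 5, group 18; Bi is in period 6, group 15.
Across a period the outer electron is held more tightly (higher IE₁); down a group it sits in a higher shell, more shielded, and comes off more easily.
These span different periods and groups, so the two trends combine.
Al > Na: Al lies to the right of Na in period 3, so the across-period effect alone puts Al higher.
Bi > Al: period and group pull opposite ways; the across-period shift dominates (703 vs 578 kJ/mol).
Mg > Bi: period and group pull opposite ways; the down-group shift dominates (738 vs 703 kJ/mol).
Xe > Mg: the two effects oppose for this pair; the across-period effect wins (1170 vs 738 kJ/mol).
Note the exception: Mg has a higher first ionization energy than Al, contrary to the simple trend — Al's single 3p electron is easier to remove than one from Mg's filled 3s².
Approximate values (kJ/mol): Na 496, Mg 738, Al 578, Xe 1170, Bi 703.
So from highest to lowest: Xe > Mg > Bi > Al > Na.

Xe, Mg, Bi, Al, Na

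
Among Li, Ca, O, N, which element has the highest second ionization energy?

Li

After 1 electron has been removed, what remains? Li⁺ is the bare [He] core; Ca⁺ still has 1 valence electron; O⁺ still has 5 valence electrons; N⁺ still has 4 valence electrons.
Breaking into a closed-shell core is much more expensive than removing a leftover valence electron — Li has the largest IE_2 here.
Valence configurations: Ca⁺ [Ar]4s¹, O⁺ [He]2s²2p³, N⁺ [He]2s²2p².
The numbers (kJ/mol): Li 7298, Ca 1145, O 3388, N 2856.
Putting it together, IE_2: Ca < N < O < Li.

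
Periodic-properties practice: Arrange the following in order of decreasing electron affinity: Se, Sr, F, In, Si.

F > Se > Si > In > Sr

F is in period 2, group 17; Si is in period 3, group 14; Se is in period 4, group 16; Sr is in period 5, group 2; In is in period 5, group 13.
Adding an electron releases more energy for atoms nearer the top right (short of the noble gases).
Neither a single period nor a single group — weigh both effects.
In > Sr: both are in period 5; the period trend gives In the larger value.
Si > In: relative to In, both the across-period and down-group shifts push Si's electron affinity up.
Se > Si: period and group pull opposite ways; the across-period shift dominates (195 vs 134 kJ/mol).
F > Se: relative to Se, both the across-period and down-group shifts push F's electron affinity up.
Approximate values (kJ/mol): F 328, Si 134, Se 195, Sr 5, In 29.
So from highest to lowest: F > Se > Si > In > Sr.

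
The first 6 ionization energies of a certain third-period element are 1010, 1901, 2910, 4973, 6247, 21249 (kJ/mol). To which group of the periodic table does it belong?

Group 15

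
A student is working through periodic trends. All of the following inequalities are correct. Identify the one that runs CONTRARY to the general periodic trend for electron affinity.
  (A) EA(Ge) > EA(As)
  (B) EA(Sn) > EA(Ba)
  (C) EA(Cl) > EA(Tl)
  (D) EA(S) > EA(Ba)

(A)

The general trend: electron affinity increases across a period and decreases down a group.
(A) Ge (period 4, group 14) vs As (period 4, group 15): the stated order contradicts the simple trend.
(B) Sn (period 5, group 14) vs Ba (period 6, group 2): the stated order agrees with the simple trend.
(C) Cl (period 3, group 17) vs Tl (period 6, group 13): the stated order agrees with the simple trend.
(D) S (period 3, group 16) vs Ba (period 6, group 2): the stated order agrees with the simple trend.
The exception is (A): adding an electron to As's half-filled 4p³ is unfavourable, so Ge (4p²) has the more exothermic EA.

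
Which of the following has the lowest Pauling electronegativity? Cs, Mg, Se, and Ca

Cs

Mg is in period 3, group 2; Ca is in period 4, group 2; Se is in period 4, group 16; Cs is in period 6, group 1.
Atoms toward the upper right of the periodic table pull bonding electrons most strongly.
Neither a single period nor a single group — weigh both effects.
Ca > Cs: relative to Cs, both the across-period and down-group shifts push Ca's electronegativity up.
Mg > Ca: they share group 2; the group trend gives Mg the larger value.
Se > Mg: the two effects oppose for this pair; the across-period effect wins (2.55 vs 1.31).
Approximate values (Pauling): Mg 1.31, Ca 1.00, Se 2.55, Cs 0.79.
The lowest Pauling electronegativity among these belongs to Cs.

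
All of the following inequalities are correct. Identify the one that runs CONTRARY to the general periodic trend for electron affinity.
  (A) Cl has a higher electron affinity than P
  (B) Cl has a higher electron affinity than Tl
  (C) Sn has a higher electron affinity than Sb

The general trend: electron affinity increases across a period and decreases down a group.
(A) Cl (period 3, group 17) vs P (period 3, group 15): the stated order agrees with the simple trend.
(B) Cl (period 3, group 17) vs Tl (period 6, group 13): the stated order agrees with the simple trend.
(C) Sn (period 5, group 14) vs Sb (period 5, group 15): the stated order contradicts the simple trend.
The exception is (C): adding an electron to Sb's half-filled 5p³ is unfavourable, so Sn has the more exothermic EA.

(C)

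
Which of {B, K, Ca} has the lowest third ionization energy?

After 2 electrons have been removed, what remains? B²⁺ still has 1 valence electron; K²⁺ is already 1 electron into the core; Ca²⁺ is the bare [Ar] core.
Breaking into a closed-shell core is much more expensive than removing a leftover valence electron — K and Ca have the largest IE_3 here.
The numbers (kJ/mol): B 3660, K 4420, Ca 4912.
So the third ionization energies run B < K < Ca.

B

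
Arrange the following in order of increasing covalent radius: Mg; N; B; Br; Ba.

N, B, Br, Mg, Ba

B is in period 2, group 13; N is in period 2, group 15; Mg is in period 3, group 2; Br is in period 4, group 17; Ba is in period 6, group 2.
Atomic radius shrinks across a period as nuclear charge pulls the same shell inward, and grows down a group as new shells are added.
These span different periods and groups, so the two trends combine.
B > N: both are in period 2; the period trend gives B the larger value.
Br > B: period and group pull opposite ways; the down-group shift dominates (114 vs 85 pm).
Mg > Br: period and group pull opposite ways; the across-period shift dominates (139 vs 114 pm).
Ba > Mg: Ba sits below Mg in group 2, so the down-group effect alone puts Ba larger.
Approximate values (pm): B 85, N 71, Mg 139, Br 114, Ba 196.
So from smallest to largest: N < B < Br < Mg < Ba.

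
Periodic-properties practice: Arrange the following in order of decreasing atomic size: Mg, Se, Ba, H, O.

H is in period 1, group 1; O is in period 2, group 16; Mg is in period 3, group 2; Se is in period 4, group 16; Ba is in period 6, group 2.
Radius decreases left→right (rising Z_eff, same n) and increases top→bottom (higher n).
Neither a single period nor a single group — weigh both effects.
O > H: the two effects oppose for this pair; the down-group effect wins (63 vs 32 pm).
Se > O: Se sits below O in group 16, so the down-group effect alone puts Se larger.
Mg > Se: period and group pull opposite ways; the across-period shift dominates (139 vs 116 pm).
Ba > Mg: they share group 2; the group trend gives Ba the larger value.
For reference (pm): H 32, O 63, Mg 139, Se 116, Ba 196.
So from largest to smallest: Ba > Mg > Se > O > H.

Ba, Mg, Se, O, H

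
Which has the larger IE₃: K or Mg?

Mg

After 2 electrons have been removed, what remains? K²⁺ is already 1 electron into the core; Mg²⁺ is the bare [Ne] core.
All of these are removing an electron from a noble-gas core or deeper; the smaller core (lower principal quantum number) is held far more tightly, and within a period the higher nuclear charge binds the same core more tightly.
The numbers (kJ/mol): K 4420, Mg 7733.
Hence IE_3: K < Mg.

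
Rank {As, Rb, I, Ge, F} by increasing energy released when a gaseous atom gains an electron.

Rb < As < Ge < I < F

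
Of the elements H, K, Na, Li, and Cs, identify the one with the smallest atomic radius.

H

H is in period 1, group 1; Li is in period 2, group 1; Na is in period 3, group 1; K is in period 4, group 1; Cs is in period 6, group 1.
Radius decreases left→right (rising Z_eff, same n) and increases top→bottom (higher n).
All are in group 1, so atomic radius increases down the group.
The smallest atomic radius among these belongs to H.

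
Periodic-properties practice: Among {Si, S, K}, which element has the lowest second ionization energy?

Si

IE_2 is the cost of taking one more electron from the +1 cation: Si⁺ still has 3 valence electrons; S⁺ still has 5 valence electrons; K⁺ is the bare [Ar] core.
Breaking into a closed-shell core is much more expensive than removing a leftover valence electron — K has the largest IE_2 here.
Valence configurations: Si⁺ [Ne]3s²3p¹, S⁺ [Ne]3s²3p³.
Tabulated IE_2 (kJ/mol): Si 1577, S 2252, K 3052.
Overall IE_2 order: Si < S < K.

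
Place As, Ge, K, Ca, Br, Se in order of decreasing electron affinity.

Atoms with high Z_eff and room in the valence shell (especially the halogens) have the most exothermic electron affinities.
All lie in period 4; the across-period trend (electron affinity increases left to right) applies, with the exception below.
Note the exception: K has a higher electron affinity than Ca, contrary to the simple trend — adding an electron to Ca (ns²) has to open a new, higher-energy np subshell, which is unfavourable.
Note the exception: Ge has a higher electron affinity than As, contrary to the simple trend — adding an electron to As's half-filled 4p³ is unfavourable, so Ge (4p²) has the more exothermic EA.
Approximate values (kJ/mol): K 48, Ca 2, Ge 119, As 78, Se 195, Br 325.
So from highest to lowest: Br > Se > Ge > As > K > Ca.

Br > Se > Ge > As > K > Ca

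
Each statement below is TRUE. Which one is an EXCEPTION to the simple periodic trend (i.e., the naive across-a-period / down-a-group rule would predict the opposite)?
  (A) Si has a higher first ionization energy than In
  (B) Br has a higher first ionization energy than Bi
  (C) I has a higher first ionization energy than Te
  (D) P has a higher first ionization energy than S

The general trend: first ionization energy increases across a period and decreases down a group.
(A) Si (period 3, group 14) vs In (period 5, group 13): the stated order agrees with the simple trend.
(B) Br (period 4, group 17) vs Bi (period 6, group 15): the stated order agrees with the simple trend.
(C) I (period 5, group 17) vs Te (period 5, group 16): the stated order agrees with the simple trend.
(D) P (period 3, group 15) vs S (period 3, group 16): the stated order contradicts the simple trend.
The exception is (D): S (3p⁴) ionizes more easily than half-filled P (3p³) because the paired 3p electron in S is pushed out by e⁻–e⁻ repulsion.

(D)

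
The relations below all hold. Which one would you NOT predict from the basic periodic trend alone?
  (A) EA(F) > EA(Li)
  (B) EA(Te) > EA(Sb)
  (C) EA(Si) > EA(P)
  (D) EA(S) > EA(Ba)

(C)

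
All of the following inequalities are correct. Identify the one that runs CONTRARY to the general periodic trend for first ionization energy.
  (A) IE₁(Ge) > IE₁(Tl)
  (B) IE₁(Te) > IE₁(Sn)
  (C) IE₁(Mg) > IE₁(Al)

The general trend: first ionization energy increases across a period and decreases down a group.
(A) Ge (period 4, group 14) vs Tl (period 6, group 13): the stated order agrees with the simple trend.
(B) Te (period 5, group 16) vs Sn (period 5, group 14): the stated order agrees with the simple trend.
(C) Mg (period 3, group 2) vs Al (period 3, group 13): the stated order contradicts the simple trend.
The exception is (C): Al's single 3p electron is easier to remove than one from Mg's filled 3s².

(C)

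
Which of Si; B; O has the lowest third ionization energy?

Si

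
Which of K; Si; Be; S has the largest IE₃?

Be

After 2 electrons have been removed, what remains? K²⁺ is already 1 electron into the core; Si²⁺ still has 2 valence electrons; Be²⁺ is the bare [He] core; S²⁺ still has 4 valence electrons.
Breaking into a closed-shell core is much more expensive than removing a leftover valence electron — K and Be have the largest IE_3 here.
Valence configurations: Si²⁺ [Ne]3s², S²⁺ [Ne]3s²3p².
Approximate IE_3 values (kJ/mol): K 4420, Si 3232, Be 14849, S 3357.
Hence IE_3: Si < S < K < Be.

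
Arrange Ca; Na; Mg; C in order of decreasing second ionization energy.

IE_2 is the cost of taking one more electron from the +1 cation: Ca⁺ still has 1 valence electron; Na⁺ is the bare [Ne] core; Mg⁺ still has 1 valence electron; C⁺ still has 3 valence electrons.
Pulling an electron out of a noble-gas core costs far more than removing a remaining valence electron, so Na sits at the high end of IE_2.
Valence configurations: Ca⁺ [Ar]4s¹, Mg⁺ [Ne]3s¹, C⁺ [He]2s²2p¹.
Approximate IE_2 values (kJ/mol): Ca 1145, Na 4562, Mg 1451, C 2353.
Putting it together, IE_2: Ca < Mg < C < Na.

Na, C, Mg, Ca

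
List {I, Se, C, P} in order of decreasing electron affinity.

I > Se > C > P

EA tends to increase across a period and decrease down a group, though the pattern is less regular than for IE or radius.
These sit on a diagonal, where the across-period and down-group effects partly cancel.
C > P: the two effects oppose for this pair; the down-group effect wins (122 vs 72 kJ/mol).
Se > C: the two effects oppose for this pair; the across-period effect wins (195 vs 122 kJ/mol).
I > Se: period and group pull opposite ways; the across-period shift dominates (295 vs 195 kJ/mol).
For reference (kJ/mol): C 122, P 72, Se 195, I 295.
So from highest to lowest: I > Se > C > P.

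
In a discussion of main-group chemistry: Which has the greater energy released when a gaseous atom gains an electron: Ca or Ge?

EA tends to increase across a period and decrease down a group, though the pattern is less regular than for IE or radius.
All lie in period 4, so electron affinity increases left to right.
So Ge has the greater energy released when a gaseous atom gains an electron (Ge > Ca).

Ge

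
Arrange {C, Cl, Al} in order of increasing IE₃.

After 2 electrons have been removed, what remains? C²⁺ still has 2 valence electrons; Cl²⁺ still has 5 valence electrons; Al²⁺ still has 1 valence electron.
All are still removing valence electrons, so compare the +2 ions as you would atoms: IE_3 generally rises across a period (higher Z_eff) and falls down a group (larger shell), subject to the usual subshell exceptions.
Valence configurations: C²⁺ [He]2s², Cl²⁺ [Ne]3s²3p³, Al²⁺ [Ne]3s¹.
Tabulated IE_3 (kJ/mol): C 4620, Cl 3822, Al 2745.
So the third ionization energies run Al < Cl < C.

Al < Cl < C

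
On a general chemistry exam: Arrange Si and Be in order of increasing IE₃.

Si < Be

The third ionization energy removes an electron from the +2 ion. For each element: Si²⁺ still has 2 valence electrons; Be²⁺ is the bare [He] core.
Core electrons are held far more tightly than valence electrons, so Be tops the IE_3 order.
Tabulated IE_3 (kJ/mol): Si 3232, Be 14849.
Putting it together, IE_3: Si < Be.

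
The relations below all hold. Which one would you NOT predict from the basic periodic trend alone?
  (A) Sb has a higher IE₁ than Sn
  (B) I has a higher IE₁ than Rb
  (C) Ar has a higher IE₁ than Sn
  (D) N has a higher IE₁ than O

(D)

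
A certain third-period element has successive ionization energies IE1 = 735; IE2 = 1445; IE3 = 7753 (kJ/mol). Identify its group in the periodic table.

Look for the largest jump between consecutive ionization energies: IE3/IE2 ≈ 5.4, far larger than any earlier ratio.
That jump marks the point where a core electron is being removed. So the atom has 2 valence electrons.
A main-group element with 2 valence electrons is in group 2.

Group 2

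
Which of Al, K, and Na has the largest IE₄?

Consider each +3 ion: Al³⁺ is the bare [Ne] core; K³⁺ is already 2 electrons into the core; Na³⁺ is already 2 electrons into the core.
All of these are removing an electron from a noble-gas core or deeper; the smaller core (lower principal quantum number) is held far more tightly, and within a period the higher nuclear charge binds the same core more tightly.
Approximate IE_4 values (kJ/mol): Al 11577, K 5877, Na 9543.
Overall IE_4 order: K < Na < Al.

Al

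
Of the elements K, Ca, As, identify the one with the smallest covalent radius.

K is in period 4, group 1; Ca is in period 4, group 2; As is in period 4, group 15.
Atomic radius shrinks across a period as nuclear charge pulls the same shell inward, and grows down a group as new shells are added.
All lie in period 4, so atomic radius increases right to left.
The smallest covalent radius among these belongs to As.

As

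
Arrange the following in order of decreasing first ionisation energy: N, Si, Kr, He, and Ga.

Removing the outermost electron gets harder across a period and easier down a group.
Neither a single period nor a single group — weigh both effects.
Si > Ga: both effects reinforce here, so Si is clearly the higher of the two.
Kr > Si: the two effects oppose for this pair; the across-period effect wins (1351 vs 786 kJ/mol).
N > Kr: the two effects oppose for this pair; the down-group effect wins (1402 vs 1351 kJ/mol).
He > N: relative to N, both the across-period and down-group shifts push He's first ionization energy up.
Tabulated first ionization energy (kJ/mol): He 2372, N 1402, Si 786, Ga 579, Kr 1351.
So from highest to lowest: He > N > Kr > Si > Ga.

He > N > Kr > Si > Ga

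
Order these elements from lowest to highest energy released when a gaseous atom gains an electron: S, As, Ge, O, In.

In < As < Ge < O < S

O is in period 2, group 16; S is in period 3, group 16; Ge is in period 4, group 14; As is in period 4, group 15; In is in period 5, group 13.
EA tends to increase across a period and decrease down a group, though the pattern is less regular than for IE or radius.
Neither a single period nor a single group — weigh both effects.
As > In: both effects reinforce here, so As is clearly the higher of the two.
Ge > As: this pair runs against the simple trend — see the exception note.
O > Ge: both effects reinforce here, so O is clearly the higher of the two.
S > O: this pair runs against the simple trend — see the exception note.
Note the exception: Ge has a higher electron affinity than As, contrary to the simple trend — adding an electron to As's half-filled 4p³ is unfavourable, so Ge (4p²) has the more exothermic EA.
Note the exception: S has a higher electron affinity than O, contrary to the simple trend — the compact 2p subshell of O repels the added electron more than S's larger 3p does.
Approximate values (kJ/mol): O 141, S 200, Ge 119, As 78, In 29.
So from lowest to highest: In < As < Ge < O < S.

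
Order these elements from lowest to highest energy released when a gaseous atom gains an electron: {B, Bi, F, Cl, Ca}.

B is in period 2, group 13; F is in period 2, group 17; Cl is in period 3, group 17; Ca is in period 4, group 2; Bi is in period 6, group 15.
Adding an electron releases more energy for atoms nearer the top right (short of the noble gases).
These span different periods and groups, so the two trends combine.
B > Ca: relative to Ca, both the across-period and down-group shifts push B's electron affinity up.
Bi > B: period and group pull opposite ways; the across-period shift dominates (91 vs 27 kJ/mol).
F > Bi: relative to Bi, both the across-period and down-group shifts push F's electron affinity up.
Cl > F: this pair runs against the simple trend — see the exception note.
Note the exception: Cl has a higher electron affinity than F, contrary to the simple trend — F's small 2p subshell makes the incoming electron feel strong e⁻–e⁻ repulsion, so Cl actually releases more energy on gaining an electron.
Tabulated electron affinity (kJ/mol): B 27, F 328, Cl 349, Ca 2, Bi 91.
So from lowest to highest: Ca < B < Bi < F < Cl.

Ca, B, Bi, F, Cl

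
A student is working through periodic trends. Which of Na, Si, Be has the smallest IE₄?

Si

IE_4 is the cost of taking one more electron from the +3 cation: Na³⁺ is already 2 electrons into the core; Si³⁺ still has 1 valence electron; Be³⁺ is already 1 electron into the core.
Breaking into a closed-shell core is much more expensive than removing a leftover valence electron — Na and Be have the largest IE_4 here.
Tabulated IE_4 (kJ/mol): Na 9543, Si 4356, Be 21007.
Hence IE_4: Si < Na < Be.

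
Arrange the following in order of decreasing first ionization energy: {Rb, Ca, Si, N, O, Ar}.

N is in period 2, group 15; O is in period 2, group 16; Si is in period 3, group 14; Ar is in period 3, group 18; Ca is in period 4, group 2; Rb is in period 5, group 1.
First ionization energy rises across a period (greater Z_eff holds electrons more tightly) and falls down a group (valence electrons are farther from the nucleus).
Here both period and group differ, so the two effects have to be weighed against each other.
Ca > Rb: both effects reinforce here, so Ca is clearly the higher of the two.
Si > Ca: relative to Ca, both the across-period and down-group shifts push Si's first ionization energy up.
O > Si: relative to Si, both the across-period and down-group shifts push O's first ionization energy up.
N > O: this pair runs against the simple trend — see the exception note.
Ar > N: the two effects oppose for this pair; the across-period effect wins (1521 vs 1402 kJ/mol).
Note the exception: N has a higher first ionization energy than O, contrary to the simple trend — pairing an electron in O's 2p⁴ costs repulsion energy, so O ionizes more easily than half-filled N (2p³).
Approximate values (kJ/mol): N 1402, O 1314, Si 786, Ar 1521, Ca 590, Rb 403.
So from highest to lowest: Ar > N > O > Si > Ca > Rb.

Ar > N > O > Si > Ca > Rb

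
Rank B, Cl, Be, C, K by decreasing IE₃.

The third ionization energy removes an electron from the +2 ion. For each element: B²⁺ still has 1 valence electron; Cl²⁺ still has 5 valence electrons; Be²⁺ is the bare [He] core; C²⁺ still has 2 valence electrons; K²⁺ is already 1 electron into the core.
Usually core removal costs more than valence removal, but here the competition is close: a tightly held n=2 valence electron can cost more to remove than an n=3 core electron, so the actual values have to decide it.
Valence configurations: B²⁺ [He]2s¹, Cl²⁺ [Ne]3s²3p³, C²⁺ [He]2s².
Approximate IE_3 values (kJ/mol): B 3660, Cl 3822, Be 14849, C 4620, K 4420.
Overall IE_3 order: B < Cl < K < C < Be.

Be > C > K > Cl > B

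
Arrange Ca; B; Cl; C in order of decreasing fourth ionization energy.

B, Ca, C, Cl

IE_4 is the cost of taking one more electron from the +3 cation: Ca³⁺ is already 1 electron into the core; B³⁺ is the bare [He] core; Cl³⁺ still has 4 valence electrons; C³⁺ still has 1 valence electron.
Pulling an electron out of a noble-gas core costs far more than removing a remaining valence electron, so Ca and B sit at the high end of IE_4.
Valence configurations: Cl³⁺ [Ne]3s²3p², C³⁺ [He]2s¹.
Tabulated IE_4 (kJ/mol): Ca 6491, B 25026, Cl 5159, C 6223.
Hence IE_4: Cl < C < Ca < B.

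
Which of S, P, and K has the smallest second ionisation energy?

P

Consider each +1 ion: S⁺ still has 5 valence electrons; P⁺ still has 4 valence electrons; K⁺ is the bare [Ar] core.
Pulling an electron out of a noble-gas core costs far more than removing a remaining valence electron, so K sits at the high end of IE_2.
Valence configurations: S⁺ [Ne]3s²3p³, P⁺ [Ne]3s²3p².
Tabulated IE_2 (kJ/mol): S 2252, P 1907, K 3052.
Hence IE_2: P < S < K.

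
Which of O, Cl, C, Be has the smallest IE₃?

Cl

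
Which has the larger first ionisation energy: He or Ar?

He

He is in period 1, group 18; Ar is in period 3, group 18.
Across a period the outer electron is held more tightly (higher IE₁); down a group it sits in a higher shell, more shielded, and comes off more easily.
All are in group 18, so first ionization energy increases up the group.
So He has the larger first ionisation energy (He > Ar).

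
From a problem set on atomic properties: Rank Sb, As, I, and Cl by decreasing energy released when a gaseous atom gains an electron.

Cl > I > Sb > As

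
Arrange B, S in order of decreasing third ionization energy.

IE_3 is the cost of taking one more electron from the +2 cation: B²⁺ still has 1 valence electron; S²⁺ still has 4 valence electrons.
All are still removing valence electrons, so compare the +2 ions as you would atoms: IE_3 generally rises across a period (higher Z_eff) and falls down a group (larger shell), subject to the usual subshell exceptions.
Valence configurations: B²⁺ [He]2s¹, S²⁺ [Ne]3s²3p².
The numbers (kJ/mol): B 3660, S 3357.
So the third ionization energies run S < B.

B > S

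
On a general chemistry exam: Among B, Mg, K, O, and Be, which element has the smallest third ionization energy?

IE_3 is the cost of taking one more electron from the +2 cation: B²⁺ still has 1 valence electron; Mg²⁺ is the bare [Ne] core; K²⁺ is already 1 electron into the core; O²⁺ still has 4 valence electrons; Be²⁺ is the bare [He] core.
Usually core removal costs more than valence removal, but here the competition is close: a tightly held n=2 valence electron can cost more to remove than an n=3 core electron, so the actual values have to decide it.
Valence configurations: B²⁺ [He]2s¹, O²⁺ [He]2s²2p².
Approximate IE_3 values (kJ/mol): B 3660, Mg 7733, K 4420, O 5300, Be 14849.
So the third ionization energies run B < K < O < Mg < Be.

B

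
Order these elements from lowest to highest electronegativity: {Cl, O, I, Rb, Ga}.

O is in period 2, group 16; Cl is in period 3, group 17; Ga is in period 4, group 13; Rb is in period 5, group 1; I is in period 5, group 17.
EN rises left→right (higher Z_eff, smaller atoms) and falls top→bottom (larger, more shielded atoms).
Neither a single period nor a single group — weigh both effects.
Ga > Rb: relative to Rb, both the across-period and down-group shifts push Ga's electronegativity up.
I > Ga: period and group pull opposite ways; the across-period shift dominates (2.66 vs 1.81).
Cl > I: they share group 17; the group trend gives Cl the larger value.
O > Cl: the two effects oppose for this pair; the down-group effect wins (3.44 vs 3.16).
Approximate values (Pauling): O 3.44, Cl 3.16, Ga 1.81, Rb 0.82, I 2.66.
So from lowest to highest: Rb < Ga < I < Cl < O.

Rb < Ga < I < Cl < O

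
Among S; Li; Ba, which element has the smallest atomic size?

Li is in period 2, group 1; S is in period 3, group 16; Ba is in period 6, group 2.
Across a period the added protons contract the valence shell; down a group each new principal shell makes the atom larger.
These span different periods and groups, so the two trends combine.
Li > S: the two effects oppose for this pair; the across-period effect wins (133 vs 103 pm).
Ba > Li: period and group pull opposite ways; the down-group shift dominates (196 vs 133 pm).
Approximate values (pm): Li 133, S 103, Ba 196.
The smallest atomic size among these belongs to S.

S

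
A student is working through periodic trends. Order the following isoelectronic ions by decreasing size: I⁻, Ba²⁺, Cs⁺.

I⁻, Cs⁺, Ba²⁺

All of these have 54 electrons, so size is governed by nuclear charge alone: the more protons, the stronger the pull on the same electron cloud, and the smaller the ion.
Nuclear charges: Ba²⁺ (Z=56), Cs⁺ (Z=55), I⁻ (Z=53).
Largest to smallest: I⁻ > Cs⁺ > Ba²⁺.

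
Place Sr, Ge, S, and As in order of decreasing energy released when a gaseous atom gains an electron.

Electron affinity generally becomes more exothermic across a period toward the halogens and less exothermic down a group.
Neither a single period nor a single group — weigh both effects.
As > Sr: both effects reinforce here, so As is clearly the higher of the two.
Ge > As: this pair runs against the simple trend — see the exception note.
S > Ge: both effects reinforce here, so S is clearly the higher of the two.
Note the exception: Ge has a higher electron affinity than As, contrary to the simple trend — adding an electron to As's half-filled 4p³ is unfavourable, so Ge (4p²) has the more exothermic EA.
Tabulated electron affinity (kJ/mol): S 200, Ge 119, As 78, Sr 5.
So from highest to lowest: S > Ge > As > Sr.

S > Ge > As > Sr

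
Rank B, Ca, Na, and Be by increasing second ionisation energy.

Ca, Be, B, Na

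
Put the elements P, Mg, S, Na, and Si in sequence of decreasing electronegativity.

S > P > Si > Mg > Na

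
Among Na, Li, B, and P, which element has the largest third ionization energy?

Li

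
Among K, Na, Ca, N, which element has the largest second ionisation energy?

After 1 electron has been removed, what remains? K⁺ is the bare [Ar] core; Na⁺ is the bare [Ne] core; Ca⁺ still has 1 valence electron; N⁺ still has 4 valence electrons.
Pulling an electron out of a noble-gas core costs far more than removing a remaining valence electron, so K and Na sit at the high end of IE_2.
Valence configurations: Ca⁺ [Ar]4s¹, N⁺ [He]2s²2p².
Approximate IE_2 values (kJ/mol): K 3052, Na 4562, Ca 1145, N 2856.
Hence IE_2: Ca < N < K < Na.

Na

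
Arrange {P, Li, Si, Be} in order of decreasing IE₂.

Li, P, Be, Si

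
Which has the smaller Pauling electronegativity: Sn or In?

In is in period 5, group 13; Sn is in period 5, group 14.
Electronegativity increases across a period and decreases down a group, tracking effective nuclear charge and atomic size.
All lie in period 5, so electronegativity increases left to right.
So In has the smaller Pauling electronegativity (In < Sn).

In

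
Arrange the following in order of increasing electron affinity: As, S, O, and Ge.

As < Ge < O < S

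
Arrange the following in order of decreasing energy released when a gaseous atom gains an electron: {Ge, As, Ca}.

Ge > As > Ca

Atoms with high Z_eff and room in the valence shell (especially the halogens) have the most exothermic electron affinities.
All lie in period 4; the across-period trend (electron affinity increases left to right) applies, with the exception below.
Note the exception: Ge has a higher electron affinity than As, contrary to the simple trend — adding an electron to As's half-filled 4p³ is unfavourable, so Ge (4p²) has the more exothermic EA.
Tabulated electron affinity (kJ/mol): Ca 2, Ge 119, As 78.
So from highest to lowest: Ge > As > Ca.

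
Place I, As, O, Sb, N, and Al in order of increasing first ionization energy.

Al < Sb < As < I < O < N

N is in period 2, group 15; O is in period 2, group 16; Al is in period 3, group 13; As is in period 4, group 15; Sb is in period 5, group 15; I is in period 5, group 17.
Removing the outermost electron gets harder across a period and easier down a group.
These span different periods and groups, so the two trends combine.
Sb > Al: period and group pull opposite ways; the across-period shift dominates (831 vs 578 kJ/mol).
As > Sb: As sits above Sb in group 15, so the down-group effect alone puts As higher.
I > As: the two effects oppose for this pair; the across-period effect wins (1008 vs 947 kJ/mol).
O > I: the two effects oppose for this pair; the down-group effect wins (1314 vs 1008 kJ/mol).
N > O: this pair runs against the simple trend — see the exception note.
Note the exception: N has a higher first ionization energy than O, contrary to the simple trend — pairing an electron in O's 2p⁴ costs repulsion energy, so O ionizes more easily than half-filled N (2p³).
For reference (kJ/mol): N 1402, O 1314, Al 578, As 947, Sb 831, I 1008.
So from lowest to highest: Al < Sb < As < I < O < N.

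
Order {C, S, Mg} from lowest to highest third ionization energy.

S < C < Mg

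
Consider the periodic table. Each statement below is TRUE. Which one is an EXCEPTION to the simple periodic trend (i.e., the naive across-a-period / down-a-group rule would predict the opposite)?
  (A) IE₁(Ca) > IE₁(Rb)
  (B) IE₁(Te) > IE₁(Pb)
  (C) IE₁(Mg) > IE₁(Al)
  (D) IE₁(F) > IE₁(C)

(C)

The general trend: first ionisation energy increases across a period and decreases down a group.
(A) Ca (period 4, group 2) vs Rb (period 5, group 1): the stated order agrees with the simple trend.
(B) Te (period 5, group 16) vs Pb (period 6, group 14): the stated order agrees with the simple trend.
(C) Mg (period 3, group 2) vs Al (period 3, group 13): the stated order contradicts the simple trend.
(D) F (period 2, group 17) vs C (period 2, group 14): the stated order agrees with the simple trend.
The exception is (C): Al's single 3p electron is easier to remove than one from Mg's filled 3s².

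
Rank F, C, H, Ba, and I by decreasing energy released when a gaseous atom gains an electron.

F, I, C, H, Ba

H is in period 1, group 1; C is in period 2, group 14; F is in period 2, group 17; I is in period 5, group 17; Ba is in period 6, group 2.
Electron affinity generally becomes more exothermic across a period toward the halogens and less exothermic down a group.
Here both period and group differ, so the two effects have to be weighed against each other.
H > Ba: the two effects oppose for this pair; the down-group effect wins (73 vs 14 kJ/mol).
C > H: the two effects oppose for this pair; the across-period effect wins (122 vs 73 kJ/mol).
I > C: period and group pull opposite ways; the across-period shift dominates (295 vs 122 kJ/mol).
F > I: they share group 17; the group trend gives F the larger value.
Approximate values (kJ/mol): H 73, C 122, F 328, I 295, Ba 14.
So from highest to lowest: F > I > C > H > Ba.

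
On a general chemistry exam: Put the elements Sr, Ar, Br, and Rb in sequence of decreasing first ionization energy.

Ar is in period 3, group 18; Br is in period 4, group 17; Rb is in period 5, group 1; Sr is in period 5, group 2.
IE₁ increases left→right with effective nuclear charge and decreases top→bottom as the valence shell moves farther out.
Here both period and group differ, so the two effects have to be weighed against each other.
Sr > Rb: both are in period 5; the period trend gives Sr the larger value.
Br > Sr: relative to Sr, both the across-period and down-group shifts push Br's first ionization energy up.
Ar > Br: relative to Br, both the across-period and down-group shifts push Ar's first ionization energy up.
Approximate values (kJ/mol): Ar 1521, Br 1140, Rb 403, Sr 550.
So from highest to lowest: Ar > Br > Sr > Rb.

Ar, Br, Sr, Rb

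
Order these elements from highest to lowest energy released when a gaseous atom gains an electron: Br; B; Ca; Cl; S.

Cl > Br > S > B > Ca

B is in period 2, group 13; S is in period 3, group 16; Cl is in period 3, group 17; Ca is in period 4, group 2; Br is in period 4, group 17.
EA tends to increase across a period and decrease down a group, though the pattern is less regular than for IE or radius.
These span different periods and groups, so the two trends combine.
B > Ca: relative to Ca, both the across-period and down-group shifts push B's electron affinity up.
S > B: the two effects oppose for this pair; the across-period effect wins (200 vs 27 kJ/mol).
Br > S: period and group pull opposite ways; the across-period shift dominates (325 vs 200 kJ/mol).
Cl > Br: they share group 17; the group trend gives Cl the larger value.
Approximate values (kJ/mol): B 27, S 200, Cl 349, Ca 2, Br 325.
So from highest to lowest: Cl > Br > S > B > Ca.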